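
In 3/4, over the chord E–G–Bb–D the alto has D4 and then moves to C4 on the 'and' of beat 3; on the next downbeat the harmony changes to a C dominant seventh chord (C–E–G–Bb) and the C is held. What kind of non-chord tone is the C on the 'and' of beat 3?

The harmony at that moment is E half-diminished seventh chord (E, G, Bb, D); C4 is not a chord tone.
It is approached by step down from D4 and then sustained as the same pitch into the next harmony.
Arriving early and becoming a chord tone when the harmony changes — an anticipation.

Anticipation.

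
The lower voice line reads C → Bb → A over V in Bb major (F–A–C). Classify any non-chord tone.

The harmony at that moment is F major triad (F, A, C); Bb is not a chord tone.
It is approached by step down from C and left by step down to A.
Step in, step out in the same direction — a passing tone.

Bb is a passing tone.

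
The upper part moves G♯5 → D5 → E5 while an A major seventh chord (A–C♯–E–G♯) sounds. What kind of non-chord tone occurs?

The harmony at that moment is A major seventh chord (A, C♯, E, G♯); D5 is not a chord tone.
It is approached by leap down from G♯5 and left by step up to E5.
Leap in, step out — an appoggiatura.

D5 is an appoggiatura.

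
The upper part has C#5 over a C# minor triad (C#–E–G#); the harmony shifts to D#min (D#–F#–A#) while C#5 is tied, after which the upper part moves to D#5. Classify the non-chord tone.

C#5 is a retardation.

The harmony at that moment is D# minor triad (D#, F#, A#); C#5 is not a chord tone.
It is held over (the same pitch as the preceding C#5) and left by step up to D#5.
Held over from the previous chord and resolving up by step — a retardation.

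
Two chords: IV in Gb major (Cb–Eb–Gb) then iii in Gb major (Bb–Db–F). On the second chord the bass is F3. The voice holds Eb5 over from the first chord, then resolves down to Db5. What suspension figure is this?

7–6 suspension.

At the second chord the bass is F3. The suspended Eb5 lies a seventh above the bass; after resolving down by step to Db5, the interval above the bass becomes a sixth.
Suspension figures are named by those two intervals: 7–6.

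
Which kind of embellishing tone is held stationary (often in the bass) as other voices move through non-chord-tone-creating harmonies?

Pedal tone.

Approach: none. Departure: none — a single pitch is sustained while the chords change around it, passing through harmonies that do not contain it.
No melodic motion at all; the dissonance is created entirely by the moving harmonies against the stationary note — a pedal tone (pedal point).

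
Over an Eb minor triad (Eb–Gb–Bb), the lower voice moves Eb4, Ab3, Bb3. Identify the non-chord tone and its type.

Ab3 is an appoggiatura.

The harmony at that moment is Eb minor triad (Eb, Gb, Bb); Ab3 is not a chord tone.
It is approached by leap down from Eb4 and left by step up to Bb3.
Leap in, step out — an appoggiatura.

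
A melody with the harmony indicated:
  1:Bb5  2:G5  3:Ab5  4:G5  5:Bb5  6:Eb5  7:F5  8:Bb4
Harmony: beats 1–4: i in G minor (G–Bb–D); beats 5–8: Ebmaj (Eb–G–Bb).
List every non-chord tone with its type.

The harmony at that moment is G minor triad (G, Bb, D); Ab5 is not a chord tone.
It is approached by step up from G5 and left by step down to G5.
Step away and step back to the same note — a neighbor tone (upper neighbor).
The harmony at that moment is Eb major triad (Eb, G, Bb); F5 is not a chord tone.
It is approached by step up from Eb5 and left by leap down to Bb4.
Step in, leap out — an escape tone.

Ab5 (beat 3) — neighbor tone; F5 (beat 7) — escape tone.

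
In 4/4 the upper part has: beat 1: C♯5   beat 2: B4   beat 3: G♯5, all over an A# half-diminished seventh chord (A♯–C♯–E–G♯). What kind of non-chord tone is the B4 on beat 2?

The harmony at that moment is A♯ half-diminished seventh chord (A♯, C♯, E, G♯); B4 is not a chord tone.
It is approached by step down from C♯5 and left by leap up to G♯5.
Step in, leap out, on a weak beat — an escape tone.

Escape tone.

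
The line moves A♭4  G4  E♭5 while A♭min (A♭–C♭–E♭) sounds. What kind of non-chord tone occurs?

The harmony at that moment is A♭ minor triad (A♭, C♭, E♭); G4 is not a chord tone.
It is approached by step down from A♭4 and left by leap up to E♭5.
Step in, leap out — an escape tone.

G4 is an escape tone.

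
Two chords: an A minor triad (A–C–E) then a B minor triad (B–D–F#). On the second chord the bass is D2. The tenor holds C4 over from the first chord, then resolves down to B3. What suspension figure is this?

At the second chord the bass is D2. The suspended C4 lies a seventh above the bass; after resolving down by step to B3, the interval above the bass becomes a sixth.
Suspension figures are named by those two intervals: 7–6.

7–6 suspension.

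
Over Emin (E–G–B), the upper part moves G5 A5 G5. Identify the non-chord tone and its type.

The harmony at that moment is E minor triad (E, G, B); A5 is not a chord tone.
It is approached by step up from G5 and left by step down to G5.
Step away and step back to the same note — a neighbor tone (upper neighbor).

A5 is a neighbor tone.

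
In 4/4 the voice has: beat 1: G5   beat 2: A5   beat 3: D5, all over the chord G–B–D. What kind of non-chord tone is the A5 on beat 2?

The harmony at that moment is G major triad (G, B, D); A5 is not a chord tone.
It is approached by step up from G5 and left by leap down to D5.
Step in, leap out, on a weak beat — an escape tone.

Escape tone.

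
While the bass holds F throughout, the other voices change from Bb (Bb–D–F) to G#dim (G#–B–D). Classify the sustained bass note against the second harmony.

The harmony at that moment is G# diminished triad (G#, B, D); F is not a chord tone.
It is held over (the same pitch as the preceding F) and then sustained as the same pitch into the next harmony.
Sustained through a change of harmony — a pedal tone.

Pedal tone (pedal point).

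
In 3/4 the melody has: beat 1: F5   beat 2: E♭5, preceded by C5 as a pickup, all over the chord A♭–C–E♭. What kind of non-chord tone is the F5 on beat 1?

The harmony at that moment is A♭ major triad (A♭, C, E♭); F5 is not a chord tone.
It is approached by leap up from C5 and left by step down to E♭5.
Leap in, step out, metrically accented — an appoggiatura.

Appoggiatura.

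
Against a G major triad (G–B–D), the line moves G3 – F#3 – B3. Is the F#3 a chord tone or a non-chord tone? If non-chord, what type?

The harmony at that moment is G major triad (G, B, D); F#3 is not a chord tone.
It is approached by step down from G3 and left by leap up to B3.
Step in, leap out — an escape tone.

Non-chord tone — an escape tone.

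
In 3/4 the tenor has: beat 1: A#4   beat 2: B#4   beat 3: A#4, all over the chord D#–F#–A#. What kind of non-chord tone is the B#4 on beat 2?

The harmony at that moment is D# minor triad (D#, F#, A#); B#4 is not a chord tone.
It is approached by step up from A#4 and left by step down to A#4.
Step away and step back to the same note — a neighbor tone (upper neighbor).

Upper neighbor tone.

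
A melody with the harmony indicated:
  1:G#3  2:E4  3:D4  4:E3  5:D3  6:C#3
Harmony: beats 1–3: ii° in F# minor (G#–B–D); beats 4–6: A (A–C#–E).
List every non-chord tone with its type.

E4 (beat 2) — appoggiatura; D3 (beat 5) — passing tone.

The harmony at that moment is G# diminished triad (G#, B, D); E4 is not a chord tone.
It is approached by leap up from G#3 and left by step down to D4.
Leap in, step out — an appoggiatura.
The harmony at that moment is A major triad (A, C#, E); D3 is not a chord tone.
It is approached by step down from E3 and left by step down to C#3.
Step in, step out in the same direction — a passing tone.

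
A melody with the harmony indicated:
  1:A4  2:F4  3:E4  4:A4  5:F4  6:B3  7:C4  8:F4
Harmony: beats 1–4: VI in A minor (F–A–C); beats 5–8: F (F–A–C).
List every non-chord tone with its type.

The harmony at that moment is F major triad (F, A, C); E4 is not a chord tone.
It is approached by step down from F4 and left by leap up to A4.
Step in, leap out — an escape tone.
The harmony at that moment is F major triad (F, A, C); B3 is not a chord tone.
It is approached by leap down from F4 and left by step up to C4.
Leap in, step out — an appoggiatura.

E4 (beat 3) — escape tone; B3 (beat 6) — appoggiatura.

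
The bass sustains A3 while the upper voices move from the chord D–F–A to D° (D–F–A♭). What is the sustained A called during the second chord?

The harmony at that moment is D diminished triad (D, F, A♭); A3 is not a chord tone.
It is held over (the same pitch as the preceding A3) and then sustained as the same pitch into the next harmony.
Sustained through a change of harmony — a pedal tone.

Pedal tone (pedal point).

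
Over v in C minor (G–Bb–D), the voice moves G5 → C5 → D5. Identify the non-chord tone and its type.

The harmony at that moment is G minor triad (G, Bb, D); C5 is not a chord tone.
It is approached by leap down from G5 and left by step up to D5.
Leap in, step out — an appoggiatura.

C5 is an appoggiatura.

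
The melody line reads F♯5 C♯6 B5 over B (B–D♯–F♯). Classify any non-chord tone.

C♯6 is an appoggiatura.

The harmony at that moment is B major triad (B, D♯, F♯); C♯6 is not a chord tone.
It is approached by leap up from F♯5 and left by step down to B5.
Leap in, step out — an appoggiatura.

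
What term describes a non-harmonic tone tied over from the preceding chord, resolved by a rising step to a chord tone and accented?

Retardation.

Approach: by preparation — the pitch is first a chord tone, then held (tied or repeated) while the harmony changes under it. Departure: up by step. Metric position: strong.
A prepared dissonance that resolves upward by step — a retardation. (The same figure resolving downward would be a suspension.)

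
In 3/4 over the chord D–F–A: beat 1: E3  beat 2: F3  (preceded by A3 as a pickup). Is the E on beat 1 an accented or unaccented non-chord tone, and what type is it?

The harmony at that moment is D minor triad (D, F, A); E3 is not a chord tone.
It is approached by leap down from A3 and left by step up to F3.
Leap in, step out — an appoggiatura.
It falls on the downbeat, so it is accented.

Accented appoggiatura.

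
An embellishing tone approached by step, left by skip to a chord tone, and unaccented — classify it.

Escape tone.

Approach: by step. Departure: by leap. Metric position: weak.
Step in, leap out, from a weak position — an escape tone (échappée). (It is the mirror image of the appoggiatura, which leaps in and steps out on a strong beat.)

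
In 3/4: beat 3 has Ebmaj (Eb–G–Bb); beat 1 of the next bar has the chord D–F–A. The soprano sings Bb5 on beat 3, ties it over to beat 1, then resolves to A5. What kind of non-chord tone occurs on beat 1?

Suspension.

The harmony at that moment is D minor triad (D, F, A); Bb5 is not a chord tone.
It is held over (the same pitch as the preceding Bb5) and left by step down to A5.
Held over from the previous chord and resolving down by step — a suspension.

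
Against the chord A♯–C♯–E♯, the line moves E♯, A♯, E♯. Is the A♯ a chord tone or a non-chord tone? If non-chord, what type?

Chord tone (the root of A# minor triad).

A# minor triad contains A♯, C♯, E♯; A♯ is the root, so it is a chord tone.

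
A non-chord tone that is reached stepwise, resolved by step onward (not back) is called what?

Passing tone.

Approach: by step. Departure: by step, continuing in the same direction.
Stepwise on both sides with no change of direction means the note fills in the space between two different chord tones — a passing tone. (Had it turned back to its starting note it would be a neighbor tone instead.)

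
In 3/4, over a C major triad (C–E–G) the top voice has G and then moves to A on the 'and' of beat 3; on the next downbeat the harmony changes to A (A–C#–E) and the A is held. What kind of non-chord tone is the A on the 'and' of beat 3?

Anticipation.

The harmony at that moment is C major triad (C, E, G); A is not a chord tone.
It is approached by step up from G and then sustained as the same pitch into the next harmony.
Arriving early and becoming a chord tone when the harmony changes — an anticipation.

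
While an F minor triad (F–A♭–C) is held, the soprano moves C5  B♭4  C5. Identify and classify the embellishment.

The harmony at that moment is F minor triad (F, A♭, C); B♭4 is not a chord tone.
It is approached by step down from C5 and left by step up to C5.
Step away and step back to the same note — a neighbor tone (lower neighbor).

B♭4 is a neighbor tone.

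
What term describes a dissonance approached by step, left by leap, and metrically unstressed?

Escape tone.

Approach: by step. Departure: by leap. Metric position: weak.
Step in, leap out, from a weak position — an escape tone (échappée). (It is the mirror image of the appoggiatura, which leaps in and steps out on a strong beat.)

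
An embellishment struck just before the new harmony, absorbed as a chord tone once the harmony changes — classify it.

Approach: ahead of the chord change (typically by step), so it is dissonant against the current harmony. Departure: none — the same pitch is restated or held and is a chord tone of the new harmony.
Dissonant first, consonant once the harmony catches up: the note simply arrives early — an anticipation. (The reverse timing, consonant first and dissonant after the change, would be a suspension or retardation.)

Anticipation.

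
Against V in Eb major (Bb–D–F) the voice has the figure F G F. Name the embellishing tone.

G is a neighbor tone.

The harmony at that moment is Bb major triad (Bb, D, F); G is not a chord tone.
It is approached by step up from F and left by step down to F.
Step away and step back to the same note — a neighbor tone (upper neighbor).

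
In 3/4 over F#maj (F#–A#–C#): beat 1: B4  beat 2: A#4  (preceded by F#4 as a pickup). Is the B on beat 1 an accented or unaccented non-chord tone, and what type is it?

Accented appoggiatura.

The harmony at that moment is F# major triad (F#, A#, C#); B4 is not a chord tone.
It is approached by leap up from F#4 and left by step down to A#4.
Leap in, step out — an appoggiatura.
It falls on the downbeat, so it is accented.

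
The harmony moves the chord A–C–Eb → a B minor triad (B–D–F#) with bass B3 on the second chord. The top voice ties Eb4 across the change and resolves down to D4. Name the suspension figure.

At the second chord the bass is B3. The suspended Eb4 lies a fourth above the bass; after resolving down by step to D4, the interval above the bass becomes a third.
Suspension figures are named by those two intervals: 4–3.

4–3 suspension.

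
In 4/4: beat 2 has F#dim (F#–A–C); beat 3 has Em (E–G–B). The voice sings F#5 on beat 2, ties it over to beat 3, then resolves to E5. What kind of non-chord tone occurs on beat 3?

Suspension.

The harmony at that moment is E minor triad (E, G, B); F#5 is not a chord tone.
It is held over (the same pitch as the preceding F#5) and left by step down to E5.
Held over from the previous chord and resolving down by step — a suspension.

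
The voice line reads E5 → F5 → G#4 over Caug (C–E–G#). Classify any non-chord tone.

F5 is an escape tone.

The harmony at that moment is C augmented triad (C, E, G#); F5 is not a chord tone.
It is approached by step up from E5 and left by leap down to G#4.
Step in, leap out — an escape tone.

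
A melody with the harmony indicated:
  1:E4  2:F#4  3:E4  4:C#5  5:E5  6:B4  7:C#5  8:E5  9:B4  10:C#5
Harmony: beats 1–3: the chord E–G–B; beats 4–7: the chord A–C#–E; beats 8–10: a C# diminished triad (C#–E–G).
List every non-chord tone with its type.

The harmony at that moment is E minor triad (E, G, B); F#4 is not a chord tone.
It is approached by step up from E4 and left by step down to E4.
Step away and step back to the same note — a neighbor tone (upper neighbor).
The harmony at that moment is A major triad (A, C#, E); B4 is not a chord tone.
It is approached by leap down from E5 and left by step up to C#5.
Leap in, step out — an appoggiatura.
The harmony at that moment is C# diminished triad (C#, E, G); B4 is not a chord tone.
It is approached by leap down from E5 and left by step up to C#5.
Leap in, step out — an appoggiatura.

F#4 (beat 2) — neighbor tone; B4 (beat 6) — appoggiatura; B4 (beat 9) — appoggiatura.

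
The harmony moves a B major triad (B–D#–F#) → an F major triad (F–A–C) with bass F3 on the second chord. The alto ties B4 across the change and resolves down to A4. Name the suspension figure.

4–3 suspension.

At the second chord the bass is F3. The suspended B4 lies a fourth above the bass; after resolving down by step to A4, the interval above the bass becomes a third.
Suspension figures are named by those two intervals: 4–3.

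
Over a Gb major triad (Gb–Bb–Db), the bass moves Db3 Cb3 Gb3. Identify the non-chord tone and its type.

The harmony at that moment is Gb major triad (Gb, Bb, Db); Cb3 is not a chord tone.
It is approached by step down from Db3 and left by leap up to Gb3.
Step in, leap out — an escape tone.

Cb3 is an escape tone.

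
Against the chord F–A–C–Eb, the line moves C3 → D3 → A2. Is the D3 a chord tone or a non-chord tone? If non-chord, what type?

The harmony at that moment is F dominant seventh chord (F, A, C, Eb); D3 is not a chord tone.
It is approached by step up from C3 and left by leap down to A2.
Step in, leap out — an escape tone.

Non-chord tone — an escape tone.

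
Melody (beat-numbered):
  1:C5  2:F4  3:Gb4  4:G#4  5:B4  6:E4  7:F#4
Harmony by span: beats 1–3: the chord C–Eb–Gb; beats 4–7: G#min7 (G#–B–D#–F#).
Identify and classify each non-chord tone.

F4 (beat 2) — appoggiatura; E4 (beat 6) — appoggiatura.

The harmony at that moment is C diminished triad (C, Eb, Gb); F4 is not a chord tone.
It is approached by leap down from C5 and left by step up to Gb4.
Leap in, step out — an appoggiatura.
The harmony at that moment is G# minor seventh chord (G#, B, D#, F#); E4 is not a chord tone.
It is approached by leap down from B4 and left by step up to F#4.
Leap in, step out — an appoggiatura.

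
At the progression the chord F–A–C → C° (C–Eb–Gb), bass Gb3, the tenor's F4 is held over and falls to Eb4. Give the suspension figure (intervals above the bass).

7–6 suspension.

At the second chord the bass is Gb3. The suspended F4 lies a seventh above the bass; after resolving down by step to Eb4, the interval above the bass becomes a sixth.
Suspension figures are named by those two intervals: 7–6.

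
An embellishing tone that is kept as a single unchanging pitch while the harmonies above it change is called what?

Pedal tone.

Approach: none. Departure: none — a single pitch is sustained while the chords change around it, passing through harmonies that do not contain it.
No melodic motion at all; the dissonance is created entirely by the moving harmonies against the stationary note — a pedal tone (pedal point).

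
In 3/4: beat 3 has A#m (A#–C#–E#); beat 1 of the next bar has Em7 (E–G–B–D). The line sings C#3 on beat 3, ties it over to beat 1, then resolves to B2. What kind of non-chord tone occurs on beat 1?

The harmony at that moment is E minor seventh chord (E, G, B, D); C#3 is not a chord tone.
It is held over (the same pitch as the preceding C#3) and left by step down to B2.
Held over from the previous chord and resolving down by step — a suspension.

Suspension.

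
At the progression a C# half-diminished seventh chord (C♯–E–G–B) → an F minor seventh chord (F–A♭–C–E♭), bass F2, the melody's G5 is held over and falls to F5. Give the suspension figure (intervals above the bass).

At the second chord the bass is F2. The suspended G5 lies a ninth above the bass; after resolving down by step to F5, the interval above the bass becomes an octave.
Suspension figures are named by those two intervals: 9–8.

9–8 suspension.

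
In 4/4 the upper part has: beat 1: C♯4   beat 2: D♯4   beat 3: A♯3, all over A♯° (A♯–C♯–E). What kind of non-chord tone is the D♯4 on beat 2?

Escape tone.

The harmony at that moment is A♯ diminished triad (A♯, C♯, E); D♯4 is not a chord tone.
It is approached by step up from C♯4 and left by leap down to A♯3.
Step in, leap out, on a weak beat — an escape tone.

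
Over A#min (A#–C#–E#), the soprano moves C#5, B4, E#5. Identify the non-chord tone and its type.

B4 is an escape tone.

The harmony at that moment is A# minor triad (A#, C#, E#); B4 is not a chord tone.
It is approached by step down from C#5 and left by leap up to E#5.
Step in, leap out — an escape tone.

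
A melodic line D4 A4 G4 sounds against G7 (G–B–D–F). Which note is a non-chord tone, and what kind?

A4 is an appoggiatura.

The harmony at that moment is G dominant seventh chord (G, B, D, F); A4 is not a chord tone.
It is approached by leap up from D4 and left by step down to G4.
Leap in, step out — an appoggiatura.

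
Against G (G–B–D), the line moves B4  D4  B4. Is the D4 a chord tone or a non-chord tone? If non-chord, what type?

Chord tone (the fifth of G major triad).

G major triad contains G, B, D; D is the fifth, so it is a chord tone.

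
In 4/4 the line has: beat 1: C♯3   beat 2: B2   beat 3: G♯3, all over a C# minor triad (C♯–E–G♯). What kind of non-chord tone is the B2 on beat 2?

The harmony at that moment is C♯ minor triad (C♯, E, G♯); B2 is not a chord tone.
It is approached by step down from C♯3 and left by leap up to G♯3.
Step in, leap out, on a weak beat — an escape tone.

Escape tone.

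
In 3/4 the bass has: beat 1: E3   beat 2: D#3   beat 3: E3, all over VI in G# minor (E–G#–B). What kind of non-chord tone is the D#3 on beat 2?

Lower neighbor tone.

The harmony at that moment is E major triad (E, G#, B); D#3 is not a chord tone.
It is approached by step down from E3 and left by step up to E3.
Step away and step back to the same note — a neighbor tone (lower neighbor).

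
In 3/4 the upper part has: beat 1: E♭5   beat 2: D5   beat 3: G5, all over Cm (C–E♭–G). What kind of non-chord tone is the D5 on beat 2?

The harmony at that moment is C minor triad (C, E♭, G); D5 is not a chord tone.
It is approached by step down from E♭5 and left by leap up to G5.
Step in, leap out, on a weak beat — an escape tone.

Escape tone.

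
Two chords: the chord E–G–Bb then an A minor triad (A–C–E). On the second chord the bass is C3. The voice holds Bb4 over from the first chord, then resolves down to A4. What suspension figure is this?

7–6 suspension.

At the second chord the bass is C3. The suspended Bb4 lies a seventh above the bass; after resolving down by step to A4, the interval above the bass becomes a sixth.
Suspension figures are named by those two intervals: 7–6.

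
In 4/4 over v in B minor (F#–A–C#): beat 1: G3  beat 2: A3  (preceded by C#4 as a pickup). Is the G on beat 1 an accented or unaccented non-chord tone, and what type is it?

The harmony at that moment is F# minor triad (F#, A, C#); G3 is not a chord tone.
It is approached by leap down from C#4 and left by step up to A3.
Leap in, step out — an appoggiatura.
It falls on the downbeat, so it is accented.

Accented appoggiatura.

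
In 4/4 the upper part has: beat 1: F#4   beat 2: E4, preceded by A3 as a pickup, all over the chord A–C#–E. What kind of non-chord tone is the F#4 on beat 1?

Appoggiatura.

The harmony at that moment is A major triad (A, C#, E); F#4 is not a chord tone.
It is approached by leap up from A3 and left by step down to E4.
Leap in, step out, metrically accented — an appoggiatura.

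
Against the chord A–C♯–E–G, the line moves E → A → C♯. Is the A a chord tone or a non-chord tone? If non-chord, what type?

A dominant seventh chord contains A, C♯, E, G; A is the root, so it is a chord tone.

Chord tone (the root of A dominant seventh chord).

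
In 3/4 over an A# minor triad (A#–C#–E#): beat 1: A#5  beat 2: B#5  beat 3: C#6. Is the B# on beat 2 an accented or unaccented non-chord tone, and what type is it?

Unaccented passing tone.

The harmony at that moment is A# minor triad (A#, C#, E#); B#5 is not a chord tone.
It is approached by step up from A#5 and left by step up to C#6.
Step in, step out in the same direction — a passing tone.
It falls on a weak beat, so it is unaccented.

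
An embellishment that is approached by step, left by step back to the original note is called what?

Approach: by step. Departure: by step in the opposite direction, back to the starting pitch.
Stepwise on both sides but reversing to return to the same chord tone — a neighbor tone. (Had it continued onward in the same direction it would be a passing tone instead.)

Neighbor tone.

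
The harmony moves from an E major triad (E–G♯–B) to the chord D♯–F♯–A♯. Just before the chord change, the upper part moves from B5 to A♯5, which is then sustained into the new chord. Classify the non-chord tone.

The harmony at that moment is E major triad (E, G♯, B); A♯5 is not a chord tone.
It is approached by step down from B5 and then sustained as the same pitch into the next harmony.
Arriving early and becoming a chord tone when the harmony changes — an anticipation.

A♯5 is an anticipation.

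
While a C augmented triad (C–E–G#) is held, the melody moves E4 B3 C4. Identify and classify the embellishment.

B3 is an appoggiatura.

The harmony at that moment is C augmented triad (C, E, G#); B3 is not a chord tone.
It is approached by leap down from E4 and left by step up to C4.
Leap in, step out — an appoggiatura.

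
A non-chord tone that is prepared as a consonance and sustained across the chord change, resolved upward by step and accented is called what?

Retardation.

Approach: by preparation — the pitch is first a chord tone, then held (tied or repeated) while the harmony changes under it. Departure: up by step. Metric position: strong.
A prepared dissonance that resolves upward by step — a retardation. (The same figure resolving downward would be a suspension.)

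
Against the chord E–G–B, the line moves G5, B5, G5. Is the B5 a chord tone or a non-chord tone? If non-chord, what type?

E minor triad contains E, G, B; B is the fifth, so it is a chord tone.

Chord tone (the fifth of E minor triad).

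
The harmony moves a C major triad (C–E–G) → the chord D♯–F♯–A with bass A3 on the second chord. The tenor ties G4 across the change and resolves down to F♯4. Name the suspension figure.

At the second chord the bass is A3. The suspended G4 lies a seventh above the bass; after resolving down by step to F♯4, the interval above the bass becomes a sixth.
Suspension figures are named by those two intervals: 7–6.

7–6 suspension.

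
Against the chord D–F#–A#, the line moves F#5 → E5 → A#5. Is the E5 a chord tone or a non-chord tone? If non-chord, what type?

Non-chord tone — an escape tone.

The harmony at that moment is D augmented triad (D, F#, A#); E5 is not a chord tone.
It is approached by step down from F#5 and left by leap up to A#5.
Step in, leap out — an escape tone.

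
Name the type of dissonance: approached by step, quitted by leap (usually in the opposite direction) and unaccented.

Approach: by step. Departure: by leap. Metric position: weak.
Step in, leap out, from a weak position — an escape tone (échappée). (It is the mirror image of the appoggiatura, which leaps in and steps out on a strong beat.)

Escape tone.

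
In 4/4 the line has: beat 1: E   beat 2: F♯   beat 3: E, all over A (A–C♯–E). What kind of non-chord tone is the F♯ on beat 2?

The harmony at that moment is A major triad (A, C♯, E); F♯ is not a chord tone.
It is approached by step up from E and left by step down to E.
Step away and step back to the same note — a neighbor tone (upper neighbor).

Upper neighbor tone.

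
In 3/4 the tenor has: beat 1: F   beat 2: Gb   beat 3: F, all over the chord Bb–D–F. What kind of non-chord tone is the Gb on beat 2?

Upper neighbor tone.

The harmony at that moment is Bb major triad (Bb, D, F); Gb is not a chord tone.
It is approached by step up from F and left by step down to F.
Step away and step back to the same note — a neighbor tone (upper neighbor).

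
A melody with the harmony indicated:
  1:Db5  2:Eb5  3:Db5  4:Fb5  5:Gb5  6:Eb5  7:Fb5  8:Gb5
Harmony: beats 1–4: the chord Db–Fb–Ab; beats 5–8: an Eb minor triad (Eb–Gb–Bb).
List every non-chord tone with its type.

Eb5 (beat 2) — neighbor tone; Fb5 (beat 7) — passing tone.

The harmony at that moment is Db minor triad (Db, Fb, Ab); Eb5 is not a chord tone.
It is approached by step up from Db5 and left by step down to Db5.
Step away and step back to the same note — a neighbor tone (upper neighbor).
The harmony at that moment is Eb minor triad (Eb, Gb, Bb); Fb5 is not a chord tone.
It is approached by step up from Eb5 and left by step up to Gb5.
Step in, step out in the same direction — a passing tone.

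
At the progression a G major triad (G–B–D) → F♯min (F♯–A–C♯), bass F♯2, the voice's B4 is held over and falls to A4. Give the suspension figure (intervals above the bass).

At the second chord the bass is F♯2. The suspended B4 lies a fourth above the bass; after resolving down by step to A4, the interval above the bass becomes a third.
Suspension figures are named by those two intervals: 4–3.

4–3 suspension.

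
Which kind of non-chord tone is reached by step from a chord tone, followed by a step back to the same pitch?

Approach: by step. Departure: by step in the opposite direction, back to the starting pitch.
Stepwise on both sides but reversing to return to the same chord tone — a neighbor tone. (Had it continued onward in the same direction it would be a passing tone instead.)

Neighbor tone.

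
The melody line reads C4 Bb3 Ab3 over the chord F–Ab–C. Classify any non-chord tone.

The harmony at that moment is F minor triad (F, Ab, C); Bb3 is not a chord tone.
It is approached by step down from C4 and left by step down to Ab3.
Step in, step out in the same direction — a passing tone.

Bb3 is a passing tone.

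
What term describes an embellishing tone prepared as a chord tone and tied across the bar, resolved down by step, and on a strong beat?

Approach: by preparation — the pitch is first a chord tone, then held (tied or repeated) while the harmony changes under it. Departure: down by step. Metric position: strong.
A prepared dissonance that resolves downward by step — a suspension. (The same figure resolving upward would be a retardation.)

Suspension.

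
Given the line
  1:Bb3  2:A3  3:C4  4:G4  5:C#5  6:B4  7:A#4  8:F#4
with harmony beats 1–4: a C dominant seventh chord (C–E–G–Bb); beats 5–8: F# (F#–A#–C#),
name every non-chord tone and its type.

A3 (beat 2) — escape tone; B4 (beat 6) — passing tone.

The harmony at that moment is C dominant seventh chord (C, E, G, Bb); A3 is not a chord tone.
It is approached by step down from Bb3 and left by leap up to C4.
Step in, leap out — an escape tone.
The harmony at that moment is F# major triad (F#, A#, C#); B4 is not a chord tone.
It is approached by step down from C#5 and left by step down to A#4.
Step in, step out in the same direction — a passing tone.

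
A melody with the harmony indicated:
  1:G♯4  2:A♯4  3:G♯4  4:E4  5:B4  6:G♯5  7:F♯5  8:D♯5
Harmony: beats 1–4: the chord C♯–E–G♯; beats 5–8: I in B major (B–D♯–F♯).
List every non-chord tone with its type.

The harmony at that moment is C♯ minor triad (C♯, E, G♯); A♯4 is not a chord tone.
It is approached by step up from G♯4 and left by step down to G♯4.
Step away and step back to the same note — a neighbor tone (upper neighbor).
The harmony at that moment is B major triad (B, D♯, F♯); G♯5 is not a chord tone.
It is approached by leap up from B4 and left by step down to F♯5.
Leap in, step out — an appoggiatura.

A♯4 (beat 2) — neighbor tone; G♯5 (beat 6) — appoggiatura.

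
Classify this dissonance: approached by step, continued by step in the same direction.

Passing tone.

Approach: by step. Departure: by step, continuing in the same direction.
Stepwise on both sides with no change of direction means the note fills in the space between two different chord tones — a passing tone. (Had it turned back to its starting note it would be a neighbor tone instead.)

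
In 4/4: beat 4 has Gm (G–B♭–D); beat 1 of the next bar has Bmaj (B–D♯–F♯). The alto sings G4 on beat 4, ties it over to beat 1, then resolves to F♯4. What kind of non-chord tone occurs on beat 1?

Suspension.

The harmony at that moment is B major triad (B, D♯, F♯); G4 is not a chord tone.
It is held over (the same pitch as the preceding G4) and left by step down to F♯4.
Held over from the previous chord and resolving down by step — a suspension.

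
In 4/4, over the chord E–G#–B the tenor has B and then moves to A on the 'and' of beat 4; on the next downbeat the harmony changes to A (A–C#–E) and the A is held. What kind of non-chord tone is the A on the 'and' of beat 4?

The harmony at that moment is E major triad (E, G#, B); A is not a chord tone.
It is approached by step down from B and then sustained as the same pitch into the next harmony.
Arriving early and becoming a chord tone when the harmony changes — an anticipation.

Anticipation.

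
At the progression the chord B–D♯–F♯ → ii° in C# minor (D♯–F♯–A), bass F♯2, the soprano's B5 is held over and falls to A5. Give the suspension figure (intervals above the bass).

At the second chord the bass is F♯2. The suspended B5 lies a fourth above the bass; after resolving down by step to A5, the interval above the bass becomes a third.
Suspension figures are named by those two intervals: 4–3.

4–3 suspension.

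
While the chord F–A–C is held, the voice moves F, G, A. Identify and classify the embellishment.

The harmony at that moment is F major triad (F, A, C); G is not a chord tone.
It is approached by step up from F and left by step up to A.
Step in, step out in the same direction — a passing tone.

G is a passing tone.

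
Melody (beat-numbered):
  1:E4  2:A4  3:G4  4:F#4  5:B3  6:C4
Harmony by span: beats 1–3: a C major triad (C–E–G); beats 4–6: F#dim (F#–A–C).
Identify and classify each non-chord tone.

The harmony at that moment is C major triad (C, E, G); A4 is not a chord tone.
It is approached by leap up from E4 and left by step down to G4.
Leap in, step out — an appoggiatura.
The harmony at that moment is F# diminished triad (F#, A, C); B3 is not a chord tone.
It is approached by leap down from F#4 and left by step up to C4.
Leap in, step out — an appoggiatura.

A4 (beat 2) — appoggiatura; B3 (beat 5) — appoggiatura.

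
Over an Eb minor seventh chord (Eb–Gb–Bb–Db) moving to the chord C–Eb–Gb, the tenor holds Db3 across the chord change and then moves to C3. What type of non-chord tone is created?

Db3 is a suspension.

The harmony at that moment is C diminished triad (C, Eb, Gb); Db3 is not a chord tone.
It is held over (the same pitch as the preceding Db3) and left by step down to C3.
Held over from the previous chord and resolving down by step — a suspension.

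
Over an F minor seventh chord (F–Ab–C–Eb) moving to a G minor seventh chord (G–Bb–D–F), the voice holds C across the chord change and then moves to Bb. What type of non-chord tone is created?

C is a suspension.

The harmony at that moment is G minor seventh chord (G, Bb, D, F); C is not a chord tone.
It is held over (the same pitch as the preceding C) and left by step down to Bb.
Held over from the previous chord and resolving down by step — a suspension.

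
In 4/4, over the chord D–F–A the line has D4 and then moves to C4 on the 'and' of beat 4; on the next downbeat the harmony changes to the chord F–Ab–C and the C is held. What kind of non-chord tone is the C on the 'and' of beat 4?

Anticipation.

The harmony at that moment is D minor triad (D, F, A); C4 is not a chord tone.
It is approached by step down from D4 and then sustained as the same pitch into the next harmony.
Arriving early and becoming a chord tone when the harmony changes — an anticipation.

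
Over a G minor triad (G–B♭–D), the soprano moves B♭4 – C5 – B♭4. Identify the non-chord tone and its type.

C5 is a neighbor tone.

The harmony at that moment is G minor triad (G, B♭, D); C5 is not a chord tone.
It is approached by step up from B♭4 and left by step down to B♭4.
Step away and step back to the same note — a neighbor tone (upper neighbor).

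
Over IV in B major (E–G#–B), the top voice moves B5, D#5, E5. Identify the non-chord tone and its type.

The harmony at that moment is E major triad (E, G#, B); D#5 is not a chord tone.
It is approached by leap down from B5 and left by step up to E5.
Leap in, step out — an appoggiatura.

D#5 is an appoggiatura.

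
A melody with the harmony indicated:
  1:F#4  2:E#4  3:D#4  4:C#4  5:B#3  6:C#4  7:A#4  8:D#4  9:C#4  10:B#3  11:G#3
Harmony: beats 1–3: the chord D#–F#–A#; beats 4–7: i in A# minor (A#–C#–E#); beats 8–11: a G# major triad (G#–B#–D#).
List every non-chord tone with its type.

The harmony at that moment is D# minor triad (D#, F#, A#); E#4 is not a chord tone.
It is approached by step down from F#4 and left by step down to D#4.
Step in, step out in the same direction — a passing tone.
The harmony at that moment is A# minor triad (A#, C#, E#); B#3 is not a chord tone.
It is approached by step down from C#4 and left by step up to C#4.
Step away and step back to the same note — a neighbor tone (lower neighbor).
The harmony at that moment is G# major triad (G#, B#, D#); C#4 is not a chord tone.
It is approached by step down from D#4 and left by step down to B#3.
Step in, step out in the same direction — a passing tone.

E#4 (beat 2) — passing tone; B#3 (beat 5) — neighbor tone; C#4 (beat 9) — passing tone.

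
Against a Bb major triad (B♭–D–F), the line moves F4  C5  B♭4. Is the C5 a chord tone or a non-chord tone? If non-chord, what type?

Non-chord tone — an appoggiatura.

The harmony at that moment is B♭ major triad (B♭, D, F); C5 is not a chord tone.
It is approached by leap up from F4 and left by step down to B♭4.
Leap in, step out — an appoggiatura.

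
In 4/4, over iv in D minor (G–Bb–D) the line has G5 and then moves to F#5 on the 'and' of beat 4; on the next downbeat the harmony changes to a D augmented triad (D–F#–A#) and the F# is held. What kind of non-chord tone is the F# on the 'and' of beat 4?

The harmony at that moment is G minor triad (G, Bb, D); F#5 is not a chord tone.
It is approached by step down from G5 and then sustained as the same pitch into the next harmony.
Arriving early and becoming a chord tone when the harmony changes — an anticipation.

Anticipation.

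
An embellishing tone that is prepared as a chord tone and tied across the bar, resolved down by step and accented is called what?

Approach: by preparation — the pitch is first a chord tone, then held (tied or repeated) while the harmony changes under it. Departure: down by step. Metric position: strong.
A prepared dissonance that resolves downward by step — a suspension. (The same figure resolving upward would be a retardation.)

Suspension.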